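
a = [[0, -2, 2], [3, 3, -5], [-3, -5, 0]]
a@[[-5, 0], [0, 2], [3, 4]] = [[6, 4], [-30, -14], [15, -10]]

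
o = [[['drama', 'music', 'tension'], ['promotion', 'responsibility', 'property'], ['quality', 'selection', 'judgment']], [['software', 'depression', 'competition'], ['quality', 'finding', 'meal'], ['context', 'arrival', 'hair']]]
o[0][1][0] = 'promotion'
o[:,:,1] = [['music', 'responsibility', 'selection'], ['depression', 'finding', 'arrival']]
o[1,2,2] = 'hair'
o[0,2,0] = 'quality'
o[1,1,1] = 'finding'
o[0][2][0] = 'quality'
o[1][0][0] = 'software'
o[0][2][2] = 'judgment'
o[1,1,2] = 'meal'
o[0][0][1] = 'music'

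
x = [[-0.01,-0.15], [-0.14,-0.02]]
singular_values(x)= [0.16, 0.13]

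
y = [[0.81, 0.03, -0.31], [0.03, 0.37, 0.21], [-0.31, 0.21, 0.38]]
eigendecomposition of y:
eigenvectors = [[-0.86,-0.34,0.37], [0.13,0.57,0.81], [0.49,-0.75,0.45]]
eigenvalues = [0.98, 0.08, 0.5]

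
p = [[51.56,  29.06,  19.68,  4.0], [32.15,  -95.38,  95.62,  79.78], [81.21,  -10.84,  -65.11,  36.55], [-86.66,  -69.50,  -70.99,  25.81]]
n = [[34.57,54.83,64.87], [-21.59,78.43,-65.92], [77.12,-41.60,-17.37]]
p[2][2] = -65.11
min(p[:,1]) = -95.38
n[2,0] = 77.12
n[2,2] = -17.37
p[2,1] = -10.84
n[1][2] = -65.92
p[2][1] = -10.84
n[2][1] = -41.6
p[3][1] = -69.5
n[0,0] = 34.57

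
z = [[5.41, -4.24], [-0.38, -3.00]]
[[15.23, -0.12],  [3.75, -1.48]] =z @ [[1.67,  0.33],  [-1.46,  0.45]]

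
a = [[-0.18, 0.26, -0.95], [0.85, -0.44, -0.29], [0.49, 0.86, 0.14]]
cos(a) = [[1.13, 0.49, 0.05], [0.31, 0.95, 0.38], [-0.38, 0.04, 1.37]]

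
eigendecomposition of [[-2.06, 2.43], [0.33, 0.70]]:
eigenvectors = [[-0.99, -0.63], [0.11, -0.78]]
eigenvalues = [-2.33, 0.97]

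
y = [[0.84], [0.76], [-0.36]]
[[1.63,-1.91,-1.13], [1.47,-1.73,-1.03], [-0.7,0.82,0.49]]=y @ [[1.94, -2.27, -1.35]]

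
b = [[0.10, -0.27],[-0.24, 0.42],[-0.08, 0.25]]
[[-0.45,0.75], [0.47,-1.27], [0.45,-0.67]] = b @ [[2.67, 1.3], [2.64, -2.28]]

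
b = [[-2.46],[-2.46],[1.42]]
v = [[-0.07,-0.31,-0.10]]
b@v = [[0.17,  0.76,  0.25], [0.17,  0.76,  0.25], [-0.10,  -0.44,  -0.14]]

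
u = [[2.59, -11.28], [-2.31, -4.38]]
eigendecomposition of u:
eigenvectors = [[0.97,0.76], [-0.23,0.65]]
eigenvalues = [5.29, -7.08]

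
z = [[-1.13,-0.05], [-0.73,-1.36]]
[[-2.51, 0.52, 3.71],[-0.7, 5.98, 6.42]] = z @ [[2.25, -0.27, -3.15], [-0.69, -4.25, -3.03]]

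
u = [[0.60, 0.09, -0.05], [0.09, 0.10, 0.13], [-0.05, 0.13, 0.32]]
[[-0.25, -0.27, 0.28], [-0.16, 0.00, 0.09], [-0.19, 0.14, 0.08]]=u @ [[-0.28, -0.39, 0.51], [-1.06, -0.18, -0.05], [-0.2, 0.44, 0.35]]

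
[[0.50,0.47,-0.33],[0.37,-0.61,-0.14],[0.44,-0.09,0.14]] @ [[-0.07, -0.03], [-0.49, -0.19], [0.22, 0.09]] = [[-0.34, -0.13], [0.24, 0.09], [0.04, 0.02]]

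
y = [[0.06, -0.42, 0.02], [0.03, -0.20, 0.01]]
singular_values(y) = [0.47, 0.0]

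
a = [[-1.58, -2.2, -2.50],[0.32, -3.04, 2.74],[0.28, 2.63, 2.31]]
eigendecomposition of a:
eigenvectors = [[0.55, -0.99, -0.38], [-0.31, -0.03, -0.85], [-0.77, 0.10, 0.37]]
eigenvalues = [3.17, -1.41, -4.08]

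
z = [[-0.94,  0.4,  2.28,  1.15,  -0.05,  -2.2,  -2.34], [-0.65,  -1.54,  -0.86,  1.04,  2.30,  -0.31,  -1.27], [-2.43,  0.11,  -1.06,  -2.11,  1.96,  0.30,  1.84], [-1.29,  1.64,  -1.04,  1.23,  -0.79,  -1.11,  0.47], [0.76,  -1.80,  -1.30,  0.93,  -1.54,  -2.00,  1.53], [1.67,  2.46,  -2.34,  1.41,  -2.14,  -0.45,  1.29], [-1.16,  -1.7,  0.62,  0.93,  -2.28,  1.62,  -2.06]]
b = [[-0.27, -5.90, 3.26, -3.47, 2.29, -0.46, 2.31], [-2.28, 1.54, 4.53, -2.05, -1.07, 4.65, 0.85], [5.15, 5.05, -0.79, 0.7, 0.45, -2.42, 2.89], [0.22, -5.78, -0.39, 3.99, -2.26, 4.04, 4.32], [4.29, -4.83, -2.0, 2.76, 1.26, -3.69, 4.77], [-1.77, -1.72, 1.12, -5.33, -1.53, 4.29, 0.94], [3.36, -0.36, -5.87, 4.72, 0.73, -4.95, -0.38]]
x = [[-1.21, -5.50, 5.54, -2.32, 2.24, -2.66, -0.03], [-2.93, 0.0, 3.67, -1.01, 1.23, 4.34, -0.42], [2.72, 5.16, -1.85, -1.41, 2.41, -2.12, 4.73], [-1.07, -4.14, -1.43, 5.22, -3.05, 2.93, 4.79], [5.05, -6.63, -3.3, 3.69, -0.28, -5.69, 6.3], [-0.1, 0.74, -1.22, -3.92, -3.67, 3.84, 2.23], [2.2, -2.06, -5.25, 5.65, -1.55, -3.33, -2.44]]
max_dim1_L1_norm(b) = 23.6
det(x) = -29916.02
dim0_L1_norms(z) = [8.9, 9.65, 9.5, 8.8, 11.06, 7.99, 10.8]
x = z + b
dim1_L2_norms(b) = [8.27, 7.47, 8.22, 9.47, 9.56, 7.58, 9.66]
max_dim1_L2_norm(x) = 12.89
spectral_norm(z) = 6.12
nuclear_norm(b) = 46.99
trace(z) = -6.36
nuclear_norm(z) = 25.11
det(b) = 2277.65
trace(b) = 9.64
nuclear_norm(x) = 52.63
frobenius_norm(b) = 22.88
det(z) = 1156.34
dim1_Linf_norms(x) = [5.54, 4.34, 5.16, 5.22, 6.63, 3.92, 5.65]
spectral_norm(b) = 15.90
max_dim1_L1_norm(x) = 30.94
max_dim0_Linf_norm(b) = 5.9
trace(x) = 3.28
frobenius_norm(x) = 24.26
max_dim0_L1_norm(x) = 24.91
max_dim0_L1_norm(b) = 25.18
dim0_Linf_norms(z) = [2.43, 2.46, 2.34, 2.11, 2.3, 2.2, 2.34]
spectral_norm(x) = 16.17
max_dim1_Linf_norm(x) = 6.63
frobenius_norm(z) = 10.62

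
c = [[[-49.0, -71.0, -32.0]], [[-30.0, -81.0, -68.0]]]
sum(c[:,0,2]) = -100.0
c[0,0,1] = -71.0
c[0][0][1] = -71.0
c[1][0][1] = -81.0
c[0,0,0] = -49.0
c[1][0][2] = -68.0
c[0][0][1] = -71.0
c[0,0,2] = -32.0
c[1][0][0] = -30.0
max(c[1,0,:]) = -30.0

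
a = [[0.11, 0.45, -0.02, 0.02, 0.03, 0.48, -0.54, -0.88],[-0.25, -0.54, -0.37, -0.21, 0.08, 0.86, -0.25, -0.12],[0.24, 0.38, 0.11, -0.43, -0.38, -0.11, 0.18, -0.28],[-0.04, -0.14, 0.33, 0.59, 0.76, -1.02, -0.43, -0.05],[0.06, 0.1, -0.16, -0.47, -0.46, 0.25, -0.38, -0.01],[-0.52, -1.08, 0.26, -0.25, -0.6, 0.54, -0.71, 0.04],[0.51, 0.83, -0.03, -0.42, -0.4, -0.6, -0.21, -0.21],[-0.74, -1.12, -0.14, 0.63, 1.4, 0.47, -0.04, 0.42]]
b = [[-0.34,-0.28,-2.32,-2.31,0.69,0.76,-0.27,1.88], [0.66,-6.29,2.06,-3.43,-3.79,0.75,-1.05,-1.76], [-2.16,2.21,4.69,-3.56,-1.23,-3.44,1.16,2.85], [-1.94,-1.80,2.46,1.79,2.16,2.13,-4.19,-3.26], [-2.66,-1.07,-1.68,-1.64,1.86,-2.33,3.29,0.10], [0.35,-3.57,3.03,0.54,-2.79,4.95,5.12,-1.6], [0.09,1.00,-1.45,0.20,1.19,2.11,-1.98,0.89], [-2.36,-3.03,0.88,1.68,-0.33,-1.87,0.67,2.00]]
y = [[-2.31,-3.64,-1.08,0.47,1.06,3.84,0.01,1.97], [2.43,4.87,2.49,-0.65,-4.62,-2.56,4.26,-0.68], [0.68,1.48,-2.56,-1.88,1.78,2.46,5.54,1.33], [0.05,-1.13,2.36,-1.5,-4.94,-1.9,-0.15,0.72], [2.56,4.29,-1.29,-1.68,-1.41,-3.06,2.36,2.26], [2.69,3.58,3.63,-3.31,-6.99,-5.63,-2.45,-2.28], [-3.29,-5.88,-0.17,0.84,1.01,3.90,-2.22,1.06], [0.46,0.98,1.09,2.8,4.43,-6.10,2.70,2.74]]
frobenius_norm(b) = 19.19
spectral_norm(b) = 11.20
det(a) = 0.00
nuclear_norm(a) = 8.31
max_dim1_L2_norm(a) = 2.14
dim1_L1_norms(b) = [8.85, 19.79, 21.3, 19.73, 14.63, 21.95, 8.91, 12.82]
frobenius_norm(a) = 3.94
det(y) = 13.25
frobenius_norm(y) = 23.50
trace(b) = 6.68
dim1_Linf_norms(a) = [0.88, 0.86, 0.43, 1.02, 0.47, 1.08, 0.83, 1.4]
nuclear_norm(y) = 48.45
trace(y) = -8.02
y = b @ a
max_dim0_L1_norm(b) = 19.25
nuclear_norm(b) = 47.43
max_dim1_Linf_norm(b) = 6.29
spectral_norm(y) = 17.52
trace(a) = 0.56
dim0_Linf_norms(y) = [3.29, 5.88, 3.63, 3.31, 6.99, 6.1, 5.54, 2.74]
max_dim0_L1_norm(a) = 4.64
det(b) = 42599.71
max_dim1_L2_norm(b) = 9.13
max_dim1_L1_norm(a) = 4.96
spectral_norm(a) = 2.79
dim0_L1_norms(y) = [14.47, 25.85, 14.67, 13.13, 26.24, 29.45, 19.69, 13.04]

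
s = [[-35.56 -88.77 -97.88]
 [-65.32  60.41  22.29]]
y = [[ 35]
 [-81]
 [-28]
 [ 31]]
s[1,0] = -65.32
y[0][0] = 35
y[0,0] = 35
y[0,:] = [35]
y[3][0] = 31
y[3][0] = 31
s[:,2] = [-97.88, 22.29]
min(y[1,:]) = -81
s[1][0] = -65.32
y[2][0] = -28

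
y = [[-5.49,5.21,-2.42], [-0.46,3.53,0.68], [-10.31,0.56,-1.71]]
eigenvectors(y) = [[(0.58+0j), -0.36-0.16j, -0.36+0.16j], [-0.02+0.00j, -0.13-0.37j, (-0.13+0.37j)], [(0.81+0j), (0.83+0j), 0.83-0.00j]]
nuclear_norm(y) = 19.18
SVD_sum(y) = [[-6.68, 2.23, -1.57],[-1.27, 0.42, -0.3],[-9.35, 3.11, -2.19]] + [[1.05, 3.06, -0.11], [1.02, 2.99, -0.11], [-0.89, -2.59, 0.1]] + [[0.15, -0.08, -0.74], [-0.22, 0.11, 1.09], [-0.08, 0.04, 0.38]]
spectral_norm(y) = 12.48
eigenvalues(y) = [(-9.08+0j), (2.71+1.7j), (2.71-1.7j)]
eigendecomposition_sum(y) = [[(-5.93+0j), (2.55-0j), (-2.18+0j)], [0.23-0.00j, -0.10+0.00j, 0.09-0.00j], [(-8.31+0j), (3.57-0j), (-3.06+0j)]] + [[(0.22+0.69j), 1.33-1.28j, (-0.12-0.53j)], [(-0.35+0.63j), 1.81+0.08j, 0.30-0.45j], [-1.00-1.15j, -1.50+3.57j, 0.67+0.92j]] + [[0.22-0.69j, 1.33+1.28j, (-0.12+0.53j)],[-0.35-0.63j, 1.81-0.08j, (0.3+0.45j)],[-1.00+1.15j, (-1.5-3.57j), (0.67-0.92j)]]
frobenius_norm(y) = 13.63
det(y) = -92.85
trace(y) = -3.67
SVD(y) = [[-0.58, -0.61, -0.54], [-0.11, -0.60, 0.79], [-0.81, 0.52, 0.28]] @ diag([12.482381074949078, 5.2938961281962795, 1.4050361147036157]) @ [[0.93, -0.31, 0.22], [-0.32, -0.95, 0.04], [-0.19, 0.10, 0.98]]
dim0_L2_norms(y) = [11.69, 6.32, 3.04]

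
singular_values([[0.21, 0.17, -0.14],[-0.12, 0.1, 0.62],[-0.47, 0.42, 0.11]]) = [0.77, 0.5, 0.26]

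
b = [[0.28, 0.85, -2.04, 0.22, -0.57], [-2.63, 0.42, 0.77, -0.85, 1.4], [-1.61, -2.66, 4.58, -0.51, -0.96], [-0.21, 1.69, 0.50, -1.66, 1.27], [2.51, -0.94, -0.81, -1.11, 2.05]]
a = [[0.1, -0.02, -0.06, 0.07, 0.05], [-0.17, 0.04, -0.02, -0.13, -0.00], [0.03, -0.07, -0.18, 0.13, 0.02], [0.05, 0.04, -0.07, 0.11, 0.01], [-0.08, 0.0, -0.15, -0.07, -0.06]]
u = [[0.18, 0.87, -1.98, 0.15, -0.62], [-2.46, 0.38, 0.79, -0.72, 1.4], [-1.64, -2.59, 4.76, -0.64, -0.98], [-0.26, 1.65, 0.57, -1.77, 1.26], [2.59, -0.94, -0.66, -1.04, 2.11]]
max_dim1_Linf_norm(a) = 0.18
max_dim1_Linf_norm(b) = 4.58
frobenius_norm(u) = 8.32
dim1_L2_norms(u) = [2.26, 3.05, 5.78, 2.8, 3.68]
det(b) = 69.64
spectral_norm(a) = 0.33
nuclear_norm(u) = 15.69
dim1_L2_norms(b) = [2.31, 3.22, 5.64, 2.74, 3.64]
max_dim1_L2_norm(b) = 5.64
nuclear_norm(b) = 15.58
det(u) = 73.75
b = u + a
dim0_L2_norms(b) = [3.99, 3.42, 5.16, 2.24, 3.0]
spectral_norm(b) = 6.29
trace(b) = 5.67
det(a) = 0.00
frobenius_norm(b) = 8.27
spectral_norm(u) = 6.36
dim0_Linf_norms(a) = [0.17, 0.07, 0.18, 0.13, 0.06]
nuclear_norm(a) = 0.77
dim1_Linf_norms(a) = [0.1, 0.17, 0.18, 0.11, 0.15]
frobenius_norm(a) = 0.43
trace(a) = 0.01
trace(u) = 5.66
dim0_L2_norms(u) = [3.94, 3.35, 5.29, 2.27, 3.06]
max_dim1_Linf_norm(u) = 4.76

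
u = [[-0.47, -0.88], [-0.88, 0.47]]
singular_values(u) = [1.0, 1.0]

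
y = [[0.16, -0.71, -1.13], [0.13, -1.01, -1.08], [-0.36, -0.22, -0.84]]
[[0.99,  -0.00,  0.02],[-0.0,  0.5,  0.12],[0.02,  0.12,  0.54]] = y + [[0.83, 0.71, 1.15], [-0.13, 1.51, 1.2], [0.38, 0.34, 1.38]]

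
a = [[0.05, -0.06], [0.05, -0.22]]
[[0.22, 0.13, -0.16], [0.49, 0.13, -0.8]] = a @ [[2.27, 2.59, 1.57], [-1.73, -0.02, 3.99]]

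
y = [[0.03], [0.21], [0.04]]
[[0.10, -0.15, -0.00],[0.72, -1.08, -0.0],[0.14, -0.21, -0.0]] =y @ [[3.45, -5.16, -0.01]]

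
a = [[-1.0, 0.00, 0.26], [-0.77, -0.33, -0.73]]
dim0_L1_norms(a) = [1.77, 0.33, 0.99]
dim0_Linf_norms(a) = [1.0, 0.33, 0.73]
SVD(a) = [[-0.65, -0.76],[-0.76, 0.65]] @ diag([1.318079974585858, 0.7516416570386077]) @ [[0.94, 0.19, 0.29],[0.33, -0.29, -0.9]]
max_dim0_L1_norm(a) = 1.77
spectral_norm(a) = 1.32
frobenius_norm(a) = 1.52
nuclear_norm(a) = 2.07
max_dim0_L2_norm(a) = 1.26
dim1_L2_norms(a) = [1.03, 1.11]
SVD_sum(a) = [[-0.81, -0.16, -0.25], [-0.93, -0.19, -0.29]] + [[-0.19, 0.16, 0.51],[0.16, -0.14, -0.44]]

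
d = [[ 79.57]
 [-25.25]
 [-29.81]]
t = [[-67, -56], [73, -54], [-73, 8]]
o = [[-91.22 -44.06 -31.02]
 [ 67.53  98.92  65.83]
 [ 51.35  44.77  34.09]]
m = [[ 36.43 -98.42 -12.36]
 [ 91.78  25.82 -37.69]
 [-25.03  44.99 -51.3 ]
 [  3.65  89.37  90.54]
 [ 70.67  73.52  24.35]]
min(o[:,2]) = -31.02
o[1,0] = 67.53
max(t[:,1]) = 8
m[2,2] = -51.3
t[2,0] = -73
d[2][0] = -29.81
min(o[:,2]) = -31.02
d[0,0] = 79.57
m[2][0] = -25.03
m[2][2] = -51.3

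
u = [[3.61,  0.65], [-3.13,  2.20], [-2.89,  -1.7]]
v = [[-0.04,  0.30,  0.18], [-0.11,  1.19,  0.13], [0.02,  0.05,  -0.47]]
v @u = [[-1.6, 0.33], [-4.50, 2.33], [1.27, 0.92]]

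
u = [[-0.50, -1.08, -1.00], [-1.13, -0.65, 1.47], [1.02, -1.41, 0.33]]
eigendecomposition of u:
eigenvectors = [[0.73+0.00j, (0.09+0.46j), 0.09-0.46j], [0.68+0.00j, 0.02-0.53j, 0.02+0.53j], [0.11+0.00j, 0.70+0.00j, (0.7-0j)]]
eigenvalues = [(-1.64+0j), (0.41+1.73j), (0.41-1.73j)]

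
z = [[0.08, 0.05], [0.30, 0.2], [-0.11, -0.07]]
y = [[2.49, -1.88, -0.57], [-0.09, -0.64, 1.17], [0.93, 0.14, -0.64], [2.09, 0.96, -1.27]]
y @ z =[[-0.3, -0.21], [-0.33, -0.21], [0.19, 0.12], [0.59, 0.39]]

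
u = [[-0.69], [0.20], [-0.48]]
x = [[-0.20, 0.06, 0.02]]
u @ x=[[0.14, -0.04, -0.01], [-0.04, 0.01, 0.0], [0.10, -0.03, -0.01]]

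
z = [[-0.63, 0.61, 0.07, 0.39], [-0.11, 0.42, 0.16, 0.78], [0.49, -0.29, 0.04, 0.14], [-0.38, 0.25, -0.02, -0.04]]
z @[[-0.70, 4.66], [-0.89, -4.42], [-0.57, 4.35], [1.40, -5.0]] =[[0.4, -7.28], [0.7, -5.57], [0.09, 3.04], [-0.00, -2.76]]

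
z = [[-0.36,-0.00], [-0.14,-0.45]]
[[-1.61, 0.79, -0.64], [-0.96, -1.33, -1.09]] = z @ [[4.46, -2.20, 1.79], [0.75, 3.65, 1.86]]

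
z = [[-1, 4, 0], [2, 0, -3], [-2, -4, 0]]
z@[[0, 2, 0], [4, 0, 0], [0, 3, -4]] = [[16, -2, 0], [0, -5, 12], [-16, -4, 0]]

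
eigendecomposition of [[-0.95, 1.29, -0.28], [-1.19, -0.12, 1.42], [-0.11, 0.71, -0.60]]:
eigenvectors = [[(-0.6+0j), -0.80+0.00j, (-0.8-0j)], [(-0.57+0j), -0.15-0.43j, (-0.15+0.43j)], [(-0.56+0j), -0.37+0.14j, -0.37-0.14j]]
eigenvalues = [(0.01+0j), (-0.84+0.75j), (-0.84-0.75j)]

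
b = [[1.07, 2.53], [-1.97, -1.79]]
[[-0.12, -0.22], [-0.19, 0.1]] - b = [[-1.19, -2.75], [1.78, 1.89]]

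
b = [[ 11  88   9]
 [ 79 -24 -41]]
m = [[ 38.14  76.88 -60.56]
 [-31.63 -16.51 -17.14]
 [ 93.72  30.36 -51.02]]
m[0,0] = 38.14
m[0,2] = -60.56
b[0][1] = 88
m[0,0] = 38.14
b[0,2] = 9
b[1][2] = -41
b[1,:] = [79, -24, -41]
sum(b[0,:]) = 108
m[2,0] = 93.72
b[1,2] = -41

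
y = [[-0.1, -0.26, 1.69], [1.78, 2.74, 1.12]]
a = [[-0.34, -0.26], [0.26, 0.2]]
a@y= [[-0.43, -0.62, -0.87], [0.33, 0.48, 0.66]]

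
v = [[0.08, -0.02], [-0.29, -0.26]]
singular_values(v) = [0.39, 0.07]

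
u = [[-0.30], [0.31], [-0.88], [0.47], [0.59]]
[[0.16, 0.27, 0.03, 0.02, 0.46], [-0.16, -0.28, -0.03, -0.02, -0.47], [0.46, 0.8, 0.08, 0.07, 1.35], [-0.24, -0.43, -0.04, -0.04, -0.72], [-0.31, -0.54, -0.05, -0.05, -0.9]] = u @ [[-0.52, -0.91, -0.09, -0.08, -1.53]]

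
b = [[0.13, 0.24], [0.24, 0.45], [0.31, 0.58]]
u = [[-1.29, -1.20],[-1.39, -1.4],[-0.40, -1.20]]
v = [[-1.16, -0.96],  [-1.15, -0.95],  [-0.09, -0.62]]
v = u + b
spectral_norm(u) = 2.88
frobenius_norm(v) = 2.21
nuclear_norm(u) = 3.42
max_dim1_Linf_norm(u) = 1.4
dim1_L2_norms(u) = [1.76, 1.97, 1.26]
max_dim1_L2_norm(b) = 0.66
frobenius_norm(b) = 0.88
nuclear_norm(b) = 0.88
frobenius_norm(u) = 2.93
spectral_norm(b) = 0.88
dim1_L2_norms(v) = [1.51, 1.49, 0.63]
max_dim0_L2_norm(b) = 0.77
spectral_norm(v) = 2.17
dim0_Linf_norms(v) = [1.16, 0.96]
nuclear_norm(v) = 2.58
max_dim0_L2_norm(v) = 1.64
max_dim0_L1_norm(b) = 1.27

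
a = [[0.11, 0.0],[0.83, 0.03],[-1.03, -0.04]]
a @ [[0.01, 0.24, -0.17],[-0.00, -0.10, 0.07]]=[[0.00, 0.03, -0.02], [0.01, 0.20, -0.14], [-0.01, -0.24, 0.17]]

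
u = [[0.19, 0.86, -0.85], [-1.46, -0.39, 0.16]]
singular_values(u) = [1.66, 1.03]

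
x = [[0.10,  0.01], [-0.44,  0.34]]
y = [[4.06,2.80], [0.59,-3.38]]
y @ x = [[-0.83, 0.99], [1.55, -1.14]]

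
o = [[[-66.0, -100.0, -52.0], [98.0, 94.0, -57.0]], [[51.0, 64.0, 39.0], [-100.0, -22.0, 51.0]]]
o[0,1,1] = 94.0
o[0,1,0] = 98.0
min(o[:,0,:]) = -100.0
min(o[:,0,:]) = -100.0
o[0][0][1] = -100.0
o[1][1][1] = -22.0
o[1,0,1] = 64.0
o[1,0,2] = 39.0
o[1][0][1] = 64.0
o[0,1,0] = 98.0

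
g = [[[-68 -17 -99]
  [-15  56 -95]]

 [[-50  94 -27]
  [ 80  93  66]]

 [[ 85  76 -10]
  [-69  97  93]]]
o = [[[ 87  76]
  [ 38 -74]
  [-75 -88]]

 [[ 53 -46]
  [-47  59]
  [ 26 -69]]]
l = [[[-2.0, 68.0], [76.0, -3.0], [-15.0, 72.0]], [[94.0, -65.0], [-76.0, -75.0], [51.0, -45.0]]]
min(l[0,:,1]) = -3.0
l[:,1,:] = [[76.0, -3.0], [-76.0, -75.0]]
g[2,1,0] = -69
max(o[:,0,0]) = 87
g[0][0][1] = -17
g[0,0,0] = -68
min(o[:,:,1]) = -88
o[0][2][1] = -88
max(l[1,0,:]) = 94.0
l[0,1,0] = 76.0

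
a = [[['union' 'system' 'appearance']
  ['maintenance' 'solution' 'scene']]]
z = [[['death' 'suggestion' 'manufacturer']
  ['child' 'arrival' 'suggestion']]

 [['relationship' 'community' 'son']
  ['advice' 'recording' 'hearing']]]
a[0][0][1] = 'system'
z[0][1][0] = 'child'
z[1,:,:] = [['relationship', 'community', 'son'], ['advice', 'recording', 'hearing']]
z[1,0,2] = 'son'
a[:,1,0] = ['maintenance']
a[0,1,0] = 'maintenance'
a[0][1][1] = 'solution'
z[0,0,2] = 'manufacturer'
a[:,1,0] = ['maintenance']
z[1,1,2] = 'hearing'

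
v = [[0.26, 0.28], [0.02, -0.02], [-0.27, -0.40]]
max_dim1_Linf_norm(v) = 0.4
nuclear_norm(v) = 0.67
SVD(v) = [[-0.62,-0.67], [0.01,-0.52], [0.78,-0.53]] @ diag([0.6138184959512166, 0.054100406913314636]) @ [[-0.61, -0.79], [-0.79, 0.61]]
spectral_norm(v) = 0.61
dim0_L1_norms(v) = [0.55, 0.7]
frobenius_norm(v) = 0.62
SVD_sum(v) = [[0.23, 0.3], [-0.0, -0.0], [-0.29, -0.38]] + [[0.03,-0.02], [0.02,-0.02], [0.02,-0.02]]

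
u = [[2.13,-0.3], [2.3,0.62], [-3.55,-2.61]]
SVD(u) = [[-0.34, 0.81],  [-0.45, 0.31],  [0.83, 0.50]] @ diag([5.238592001652941, 1.507665029181824]) @ [[-0.89, -0.45], [0.45, -0.89]]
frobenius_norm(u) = 5.45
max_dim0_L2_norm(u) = 4.74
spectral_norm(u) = 5.24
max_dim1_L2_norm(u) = 4.41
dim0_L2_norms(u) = [4.74, 2.7]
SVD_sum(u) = [[1.59,  0.79], [2.09,  1.04], [-3.89,  -1.94]] + [[0.54, -1.09], [0.21, -0.42], [0.34, -0.67]]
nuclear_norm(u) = 6.75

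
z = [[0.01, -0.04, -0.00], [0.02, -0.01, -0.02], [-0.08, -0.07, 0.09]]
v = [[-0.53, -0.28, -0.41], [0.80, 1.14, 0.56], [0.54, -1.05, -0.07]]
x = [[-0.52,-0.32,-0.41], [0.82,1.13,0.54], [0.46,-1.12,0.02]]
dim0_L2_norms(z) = [0.08, 0.08, 0.09]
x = v + z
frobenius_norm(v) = 2.04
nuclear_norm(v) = 2.93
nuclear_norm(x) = 2.92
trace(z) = 0.09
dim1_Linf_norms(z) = [0.04, 0.02, 0.09]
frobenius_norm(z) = 0.15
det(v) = 0.23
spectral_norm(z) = 0.14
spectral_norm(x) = 1.77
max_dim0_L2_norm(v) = 1.57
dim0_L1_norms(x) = [1.8, 2.57, 0.97]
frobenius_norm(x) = 2.06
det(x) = 0.19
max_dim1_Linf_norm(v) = 1.14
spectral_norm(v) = 1.74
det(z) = -0.00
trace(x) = 0.63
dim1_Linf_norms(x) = [0.52, 1.13, 1.12]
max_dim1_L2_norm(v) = 1.5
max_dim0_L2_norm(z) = 0.09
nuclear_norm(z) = 0.19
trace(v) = 0.54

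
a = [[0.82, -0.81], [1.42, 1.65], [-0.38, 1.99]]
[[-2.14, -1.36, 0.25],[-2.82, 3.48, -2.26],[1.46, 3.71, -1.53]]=a @[[-2.32, 0.23, -0.57],[0.29, 1.91, -0.88]]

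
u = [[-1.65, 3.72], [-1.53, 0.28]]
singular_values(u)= [4.17, 1.25]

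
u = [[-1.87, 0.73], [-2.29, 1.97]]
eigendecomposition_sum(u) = [[-1.61,0.35], [-1.1,0.24]] + [[-0.26, 0.38],[-1.19, 1.73]]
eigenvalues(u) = [-1.37, 1.47]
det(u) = -2.01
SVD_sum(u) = [[-1.6, 1.12], [-2.46, 1.72]] + [[-0.27, -0.39], [0.17, 0.25]]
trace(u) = 0.10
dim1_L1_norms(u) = [2.6, 4.26]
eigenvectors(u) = [[-0.82,-0.21],[-0.57,-0.98]]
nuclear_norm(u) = 4.14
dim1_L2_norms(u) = [2.01, 3.02]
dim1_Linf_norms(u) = [1.87, 2.29]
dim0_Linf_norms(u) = [2.29, 1.97]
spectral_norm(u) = 3.58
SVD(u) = [[-0.54, -0.84], [-0.84, 0.54]] @ diag([3.583217512481414, 0.5615623369195167]) @ [[0.82, -0.57], [0.57, 0.82]]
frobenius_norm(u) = 3.63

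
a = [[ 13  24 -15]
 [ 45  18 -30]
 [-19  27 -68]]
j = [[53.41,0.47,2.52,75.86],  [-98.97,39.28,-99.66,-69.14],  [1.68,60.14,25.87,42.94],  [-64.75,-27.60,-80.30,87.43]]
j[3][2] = -80.3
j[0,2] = 2.52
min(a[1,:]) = -30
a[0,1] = 24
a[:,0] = [13, 45, -19]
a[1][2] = -30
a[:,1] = [24, 18, 27]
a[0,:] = [13, 24, -15]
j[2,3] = 42.94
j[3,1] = -27.6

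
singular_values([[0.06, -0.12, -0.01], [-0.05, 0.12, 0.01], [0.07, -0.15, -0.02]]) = [0.25, 0.01, 0.01]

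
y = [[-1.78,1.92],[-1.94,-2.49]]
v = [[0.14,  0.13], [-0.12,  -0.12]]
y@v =[[-0.48,-0.46], [0.03,0.05]]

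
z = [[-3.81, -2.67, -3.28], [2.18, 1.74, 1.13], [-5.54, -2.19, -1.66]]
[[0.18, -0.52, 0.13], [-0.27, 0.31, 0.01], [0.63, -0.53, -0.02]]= z@[[-0.12, 0.05, 0.01],[-0.13, 0.11, 0.06],[0.19, 0.01, -0.10]]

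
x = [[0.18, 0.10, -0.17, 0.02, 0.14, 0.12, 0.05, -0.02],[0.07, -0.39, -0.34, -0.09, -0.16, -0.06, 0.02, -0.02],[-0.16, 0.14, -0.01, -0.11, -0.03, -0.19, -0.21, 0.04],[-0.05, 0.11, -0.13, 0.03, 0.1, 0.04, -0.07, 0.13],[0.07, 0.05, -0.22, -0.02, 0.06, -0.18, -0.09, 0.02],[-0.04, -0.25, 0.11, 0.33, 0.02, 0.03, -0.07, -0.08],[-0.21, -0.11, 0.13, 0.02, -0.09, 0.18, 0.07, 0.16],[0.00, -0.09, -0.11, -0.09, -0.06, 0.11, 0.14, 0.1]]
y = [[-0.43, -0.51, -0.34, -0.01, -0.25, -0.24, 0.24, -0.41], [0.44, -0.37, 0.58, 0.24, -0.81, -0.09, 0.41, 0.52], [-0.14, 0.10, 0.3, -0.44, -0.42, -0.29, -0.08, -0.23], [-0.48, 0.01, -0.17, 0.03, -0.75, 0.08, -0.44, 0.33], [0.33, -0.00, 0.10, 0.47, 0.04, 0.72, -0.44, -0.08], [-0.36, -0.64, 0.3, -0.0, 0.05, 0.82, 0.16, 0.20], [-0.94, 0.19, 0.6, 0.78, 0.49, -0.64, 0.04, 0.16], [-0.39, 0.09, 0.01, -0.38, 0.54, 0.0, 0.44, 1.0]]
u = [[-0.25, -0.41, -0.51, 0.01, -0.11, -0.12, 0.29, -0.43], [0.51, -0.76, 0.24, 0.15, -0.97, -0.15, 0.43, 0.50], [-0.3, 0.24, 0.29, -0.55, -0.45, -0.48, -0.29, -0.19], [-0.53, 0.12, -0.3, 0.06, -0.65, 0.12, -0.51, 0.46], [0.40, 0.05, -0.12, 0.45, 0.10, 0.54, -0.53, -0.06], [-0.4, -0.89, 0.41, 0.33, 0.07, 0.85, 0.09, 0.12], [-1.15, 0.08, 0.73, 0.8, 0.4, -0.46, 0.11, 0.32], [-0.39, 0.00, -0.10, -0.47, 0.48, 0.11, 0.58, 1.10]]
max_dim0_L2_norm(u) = 1.58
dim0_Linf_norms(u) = [1.15, 0.89, 0.73, 0.8, 0.97, 0.85, 0.58, 1.1]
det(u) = 0.46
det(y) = 0.00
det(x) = 0.00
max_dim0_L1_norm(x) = 1.24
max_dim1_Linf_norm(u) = 1.15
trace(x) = 0.07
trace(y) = 1.43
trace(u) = 1.50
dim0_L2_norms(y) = [1.38, 0.93, 1.02, 1.11, 1.41, 1.33, 0.92, 1.29]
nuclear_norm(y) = 8.56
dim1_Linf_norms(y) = [0.51, 0.81, 0.44, 0.75, 0.72, 0.82, 0.94, 1.0]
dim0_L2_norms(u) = [1.58, 1.27, 1.1, 1.23, 1.41, 1.23, 1.12, 1.42]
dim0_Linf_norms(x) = [0.21, 0.39, 0.34, 0.33, 0.16, 0.19, 0.21, 0.16]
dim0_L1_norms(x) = [0.78, 1.24, 1.22, 0.71, 0.66, 0.91, 0.72, 0.57]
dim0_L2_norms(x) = [0.34, 0.53, 0.5, 0.37, 0.27, 0.37, 0.3, 0.25]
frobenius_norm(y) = 3.36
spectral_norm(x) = 0.60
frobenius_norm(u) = 3.69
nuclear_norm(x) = 2.40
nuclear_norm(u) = 9.45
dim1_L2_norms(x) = [0.33, 0.56, 0.37, 0.26, 0.32, 0.44, 0.38, 0.27]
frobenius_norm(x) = 1.07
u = y + x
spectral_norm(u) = 1.93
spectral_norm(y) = 1.75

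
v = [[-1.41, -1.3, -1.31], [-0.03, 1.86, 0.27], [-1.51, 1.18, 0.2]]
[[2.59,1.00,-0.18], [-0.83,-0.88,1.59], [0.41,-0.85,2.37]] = v@ [[-0.65,0.18,-0.91], [-0.32,-0.39,0.79], [-0.96,-0.57,0.33]]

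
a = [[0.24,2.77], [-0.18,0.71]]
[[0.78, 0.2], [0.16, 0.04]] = a @ [[0.15,  0.03], [0.27,  0.07]]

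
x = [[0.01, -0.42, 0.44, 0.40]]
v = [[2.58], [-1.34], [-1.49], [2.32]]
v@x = [[0.03, -1.08, 1.14, 1.03], [-0.01, 0.56, -0.59, -0.54], [-0.01, 0.63, -0.66, -0.6], [0.02, -0.97, 1.02, 0.93]]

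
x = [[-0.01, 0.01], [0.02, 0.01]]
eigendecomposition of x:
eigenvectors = [[-0.81, -0.34],[0.59, -0.94]]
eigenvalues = [-0.02, 0.02]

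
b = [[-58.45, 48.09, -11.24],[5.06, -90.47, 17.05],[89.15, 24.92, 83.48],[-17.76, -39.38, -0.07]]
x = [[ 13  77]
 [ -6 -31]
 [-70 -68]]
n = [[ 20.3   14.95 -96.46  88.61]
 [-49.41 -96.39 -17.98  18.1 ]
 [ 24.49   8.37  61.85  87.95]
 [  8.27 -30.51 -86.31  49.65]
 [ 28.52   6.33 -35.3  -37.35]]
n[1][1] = -96.39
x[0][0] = 13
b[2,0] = 89.15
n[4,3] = -37.35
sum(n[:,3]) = 206.96000000000004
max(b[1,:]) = 17.05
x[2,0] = -70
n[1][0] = -49.41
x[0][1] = 77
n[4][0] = 28.52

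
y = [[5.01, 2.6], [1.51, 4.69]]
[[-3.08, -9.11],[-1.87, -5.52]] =y @ [[-0.49, -1.45], [-0.24, -0.71]]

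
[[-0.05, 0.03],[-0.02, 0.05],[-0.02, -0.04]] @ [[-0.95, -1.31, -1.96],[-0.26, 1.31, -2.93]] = [[0.04, 0.1, 0.01], [0.01, 0.09, -0.11], [0.03, -0.03, 0.16]]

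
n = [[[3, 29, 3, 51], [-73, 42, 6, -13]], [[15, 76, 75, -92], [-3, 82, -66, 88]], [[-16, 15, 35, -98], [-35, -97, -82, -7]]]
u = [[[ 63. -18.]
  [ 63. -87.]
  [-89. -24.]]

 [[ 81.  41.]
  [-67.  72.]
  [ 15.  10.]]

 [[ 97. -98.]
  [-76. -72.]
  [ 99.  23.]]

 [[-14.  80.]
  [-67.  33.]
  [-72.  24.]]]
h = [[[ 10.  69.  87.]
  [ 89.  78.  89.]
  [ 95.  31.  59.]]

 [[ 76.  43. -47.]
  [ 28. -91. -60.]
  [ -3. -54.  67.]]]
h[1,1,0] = 28.0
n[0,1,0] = -73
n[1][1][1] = 82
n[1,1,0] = -3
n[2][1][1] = -97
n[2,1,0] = -35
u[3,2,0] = -72.0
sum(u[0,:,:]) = -92.0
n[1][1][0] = -3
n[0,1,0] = -73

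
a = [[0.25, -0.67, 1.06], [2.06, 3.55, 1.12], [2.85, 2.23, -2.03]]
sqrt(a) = [[0.83+0.29j, -0.19+0.19j, (0.26-0.47j)],[(0.7+0.06j), 1.88+0.04j, 0.35-0.10j],[0.78-0.87j, 0.63-0.57j, (0.3+1.44j)]]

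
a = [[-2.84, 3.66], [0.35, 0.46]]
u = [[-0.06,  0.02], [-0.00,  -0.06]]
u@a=[[0.18, -0.21], [-0.02, -0.03]]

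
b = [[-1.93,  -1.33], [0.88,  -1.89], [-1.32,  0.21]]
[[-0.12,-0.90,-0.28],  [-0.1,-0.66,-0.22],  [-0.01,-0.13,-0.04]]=b @ [[0.02,0.17,0.05], [0.06,0.43,0.14]]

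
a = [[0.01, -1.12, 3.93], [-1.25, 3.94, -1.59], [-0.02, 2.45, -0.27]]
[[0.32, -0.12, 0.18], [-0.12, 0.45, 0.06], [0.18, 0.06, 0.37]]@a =[[0.15, -0.39, 1.4], [-0.56, 2.05, -1.2], [-0.08, 0.94, 0.51]]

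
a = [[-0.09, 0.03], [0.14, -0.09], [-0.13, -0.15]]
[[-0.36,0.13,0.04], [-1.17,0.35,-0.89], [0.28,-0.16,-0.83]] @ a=[[0.05, -0.03],  [0.27, 0.07],  [0.06, 0.15]]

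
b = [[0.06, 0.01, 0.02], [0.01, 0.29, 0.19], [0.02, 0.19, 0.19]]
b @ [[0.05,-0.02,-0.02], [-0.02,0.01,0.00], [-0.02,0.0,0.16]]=[[0.0, -0.0, 0.00], [-0.01, 0.00, 0.03], [-0.01, 0.0, 0.03]]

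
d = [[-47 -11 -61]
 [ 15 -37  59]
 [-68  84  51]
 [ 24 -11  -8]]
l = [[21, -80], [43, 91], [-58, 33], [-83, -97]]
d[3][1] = -11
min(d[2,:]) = -68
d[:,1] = [-11, -37, 84, -11]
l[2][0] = -58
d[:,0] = [-47, 15, -68, 24]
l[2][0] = -58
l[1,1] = 91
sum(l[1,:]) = 134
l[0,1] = -80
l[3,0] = -83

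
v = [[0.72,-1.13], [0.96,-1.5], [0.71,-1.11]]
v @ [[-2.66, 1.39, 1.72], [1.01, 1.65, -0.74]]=[[-3.06, -0.86, 2.07], [-4.07, -1.14, 2.76], [-3.01, -0.84, 2.04]]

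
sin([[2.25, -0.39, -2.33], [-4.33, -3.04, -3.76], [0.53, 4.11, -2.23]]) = [[-1.93,-8.67,8.63], [14.74,3.53,43.31], [-20.55,-35.82,-6.6]]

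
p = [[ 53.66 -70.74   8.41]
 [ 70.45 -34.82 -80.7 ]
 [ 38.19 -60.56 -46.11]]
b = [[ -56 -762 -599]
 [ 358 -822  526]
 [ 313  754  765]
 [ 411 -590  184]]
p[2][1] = -60.56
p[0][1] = -70.74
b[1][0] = 358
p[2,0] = 38.19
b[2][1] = 754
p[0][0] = 53.66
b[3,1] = -590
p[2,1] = -60.56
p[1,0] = 70.45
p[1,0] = 70.45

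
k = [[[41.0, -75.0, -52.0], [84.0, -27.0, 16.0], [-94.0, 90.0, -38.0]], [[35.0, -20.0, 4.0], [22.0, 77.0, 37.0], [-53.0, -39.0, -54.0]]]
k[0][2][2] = -38.0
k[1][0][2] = 4.0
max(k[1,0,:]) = 35.0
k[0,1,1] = -27.0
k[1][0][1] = -20.0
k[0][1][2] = 16.0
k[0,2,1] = 90.0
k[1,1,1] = 77.0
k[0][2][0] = -94.0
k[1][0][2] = 4.0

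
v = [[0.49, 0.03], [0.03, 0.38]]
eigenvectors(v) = [[0.97, -0.25], [0.25, 0.97]]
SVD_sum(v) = [[0.47, 0.12], [0.12, 0.03]] + [[0.02, -0.09],[-0.09, 0.35]]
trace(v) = 0.87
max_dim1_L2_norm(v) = 0.49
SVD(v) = [[-0.97, -0.25], [-0.25, 0.97]] @ diag([0.4976498204307083, 0.3723501795692917]) @ [[-0.97, -0.25], [-0.25, 0.97]]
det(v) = 0.19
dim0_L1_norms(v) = [0.52, 0.41]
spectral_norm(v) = 0.50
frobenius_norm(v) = 0.62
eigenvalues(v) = [0.5, 0.37]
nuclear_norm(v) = 0.87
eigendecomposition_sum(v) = [[0.47, 0.12],[0.12, 0.03]] + [[0.02, -0.09], [-0.09, 0.35]]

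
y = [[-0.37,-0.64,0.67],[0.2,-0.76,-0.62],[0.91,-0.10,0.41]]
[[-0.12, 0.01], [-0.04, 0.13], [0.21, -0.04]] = y@ [[0.23, -0.01], [0.09, -0.1], [0.03, -0.09]]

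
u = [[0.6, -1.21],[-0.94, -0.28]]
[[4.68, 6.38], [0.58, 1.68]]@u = [[-3.19, -7.45], [-1.23, -1.17]]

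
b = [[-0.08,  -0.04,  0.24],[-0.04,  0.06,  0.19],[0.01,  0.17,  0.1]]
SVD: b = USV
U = [[-0.7, 0.54, 0.46],[-0.60, -0.10, -0.79],[-0.38, -0.84, 0.39]]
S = [0.34, 0.18, 0.0]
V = [[0.23, -0.22, -0.95], [-0.27, -0.95, 0.15], [-0.94, 0.22, -0.27]]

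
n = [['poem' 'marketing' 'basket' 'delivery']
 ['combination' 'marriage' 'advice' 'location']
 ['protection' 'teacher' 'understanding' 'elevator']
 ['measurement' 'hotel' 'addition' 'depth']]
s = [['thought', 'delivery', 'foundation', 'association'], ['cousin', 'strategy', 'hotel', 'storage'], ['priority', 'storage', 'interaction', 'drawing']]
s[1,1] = 'strategy'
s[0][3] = 'association'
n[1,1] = 'marriage'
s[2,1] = 'storage'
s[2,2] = 'interaction'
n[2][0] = 'protection'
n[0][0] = 'poem'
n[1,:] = ['combination', 'marriage', 'advice', 'location']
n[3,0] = 'measurement'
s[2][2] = 'interaction'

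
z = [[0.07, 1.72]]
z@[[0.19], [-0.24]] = [[-0.40]]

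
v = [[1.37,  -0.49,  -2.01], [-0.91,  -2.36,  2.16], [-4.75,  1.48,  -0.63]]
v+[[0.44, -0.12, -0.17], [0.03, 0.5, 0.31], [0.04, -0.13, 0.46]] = [[1.81,-0.61,-2.18], [-0.88,-1.86,2.47], [-4.71,1.35,-0.17]]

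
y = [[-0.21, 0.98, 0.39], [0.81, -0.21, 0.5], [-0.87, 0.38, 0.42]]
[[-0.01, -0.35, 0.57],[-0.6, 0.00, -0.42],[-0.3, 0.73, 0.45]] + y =[[-0.22, 0.63, 0.96],[0.21, -0.21, 0.08],[-1.17, 1.11, 0.87]]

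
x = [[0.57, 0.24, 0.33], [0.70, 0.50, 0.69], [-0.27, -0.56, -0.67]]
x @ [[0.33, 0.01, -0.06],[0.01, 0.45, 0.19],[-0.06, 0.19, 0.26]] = [[0.17, 0.18, 0.10], [0.19, 0.36, 0.23], [-0.05, -0.38, -0.26]]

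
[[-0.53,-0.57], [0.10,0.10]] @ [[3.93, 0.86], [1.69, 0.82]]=[[-3.05, -0.92], [0.56, 0.17]]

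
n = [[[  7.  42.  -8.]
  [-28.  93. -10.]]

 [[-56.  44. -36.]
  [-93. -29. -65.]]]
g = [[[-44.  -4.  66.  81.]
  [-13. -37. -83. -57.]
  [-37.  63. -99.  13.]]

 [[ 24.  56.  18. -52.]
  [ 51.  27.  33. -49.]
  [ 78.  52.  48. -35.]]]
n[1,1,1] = -29.0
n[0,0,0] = 7.0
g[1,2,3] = -35.0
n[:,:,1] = [[42.0, 93.0], [44.0, -29.0]]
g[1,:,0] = [24.0, 51.0, 78.0]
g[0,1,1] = -37.0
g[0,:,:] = [[-44.0, -4.0, 66.0, 81.0], [-13.0, -37.0, -83.0, -57.0], [-37.0, 63.0, -99.0, 13.0]]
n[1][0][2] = -36.0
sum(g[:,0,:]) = 145.0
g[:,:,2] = [[66.0, -83.0, -99.0], [18.0, 33.0, 48.0]]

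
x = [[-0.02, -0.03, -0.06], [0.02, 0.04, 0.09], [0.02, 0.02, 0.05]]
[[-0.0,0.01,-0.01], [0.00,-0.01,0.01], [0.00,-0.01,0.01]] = x @ [[0.01, -0.13, 0.09], [-0.15, 0.02, 0.13], [0.1, -0.11, 0.06]]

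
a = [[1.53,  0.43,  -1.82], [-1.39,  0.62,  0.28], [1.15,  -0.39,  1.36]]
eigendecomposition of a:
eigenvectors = [[(-0.68+0j), -0.68-0.00j, (0.12+0j)], [0.30-0.41j, (0.3+0.41j), 0.95+0.00j], [0.05+0.53j, 0.05-0.53j, (0.29+0j)]]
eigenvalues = [(1.49+1.69j), (1.49-1.69j), (0.54+0j)]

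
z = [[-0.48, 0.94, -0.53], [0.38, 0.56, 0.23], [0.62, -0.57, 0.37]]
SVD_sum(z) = [[-0.57,  0.91,  -0.49], [-0.07,  0.12,  -0.06], [0.43,  -0.69,  0.37]] + [[0.04,0.04,0.02], [0.47,0.44,0.27], [0.14,0.13,0.08]] + [[0.04, -0.01, -0.06],[-0.02, 0.00, 0.03],[0.05, -0.01, -0.08]]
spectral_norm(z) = 1.48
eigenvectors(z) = [[0.56-0.33j, 0.56+0.33j, (-0.62+0j)],[-0.11+0.11j, -0.11-0.11j, -0.78+0.00j],[-0.74+0.00j, -0.74-0.00j, 0.13+0.00j]]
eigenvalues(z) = [(-0.19+0.37j), (-0.19-0.37j), (0.82+0j)]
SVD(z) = [[-0.79, -0.09, 0.60],[-0.1, -0.96, -0.27],[0.6, -0.28, 0.75]] @ diag([1.4846544424001977, 0.7290209569097649, 0.12778744479693432]) @ [[0.48,-0.77,0.42], [-0.68,-0.63,-0.38], [0.56,-0.10,-0.83]]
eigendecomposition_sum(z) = [[-0.33+0.01j, (0.21-0.04j), (-0.29-0.16j)], [(0.08-0.02j), (-0.05+0.02j), (0.08+0.02j)], [(0.33+0.18j), -0.23-0.08j, (0.19+0.33j)]] + [[(-0.33-0.01j), (0.21+0.04j), -0.29+0.16j], [0.08+0.02j, (-0.05-0.02j), (0.08-0.02j)], [0.33-0.18j, (-0.23+0.08j), 0.19-0.33j]] + [[0.18+0.00j,  0.52+0.00j,  (0.06+0j)], [0.22+0.00j,  0.66+0.00j,  0.07+0.00j], [-0.04-0.00j,  (-0.11-0j),  (-0.01-0j)]]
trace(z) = 0.45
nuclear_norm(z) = 2.34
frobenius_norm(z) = 1.66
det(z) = 0.14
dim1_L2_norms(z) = [1.18, 0.71, 0.92]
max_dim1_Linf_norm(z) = 0.94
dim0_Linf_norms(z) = [0.62, 0.94, 0.53]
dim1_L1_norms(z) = [1.95, 1.17, 1.56]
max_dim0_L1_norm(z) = 2.07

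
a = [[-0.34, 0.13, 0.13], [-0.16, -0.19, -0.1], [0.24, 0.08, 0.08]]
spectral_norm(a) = 0.45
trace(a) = -0.45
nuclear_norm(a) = 0.79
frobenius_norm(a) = 0.54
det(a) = 0.01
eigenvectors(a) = [[-0.15, 0.75, 0.27], [0.42, 0.44, 0.82], [-0.9, -0.50, -0.5]]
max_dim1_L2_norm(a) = 0.39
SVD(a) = [[-0.77, 0.59, 0.24], [-0.36, -0.71, 0.61], [0.53, 0.38, 0.76]] @ diag([0.44650029773626077, 0.30101189132428774, 0.03910659027332629]) @ [[1.00, 0.02, -0.05],[0.01, 0.81, 0.59],[0.05, -0.59, 0.80]]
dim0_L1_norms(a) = [0.74, 0.4, 0.31]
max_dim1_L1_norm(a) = 0.6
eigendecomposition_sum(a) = [[0.01,0.01,0.02], [-0.02,-0.02,-0.05], [0.04,0.05,0.10]] + [[-0.37,0.22,0.16], [-0.21,0.13,0.09], [0.25,-0.15,-0.11]] + [[0.02, -0.10, -0.05], [0.07, -0.3, -0.15], [-0.04, 0.18, 0.09]]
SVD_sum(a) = [[-0.34,-0.01,0.02], [-0.16,-0.0,0.01], [0.24,0.01,-0.01]] + [[0.0, 0.14, 0.11], [-0.00, -0.17, -0.13], [0.0, 0.09, 0.07]] + [[0.0, -0.01, 0.01], [0.0, -0.01, 0.02], [0.00, -0.02, 0.02]]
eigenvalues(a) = [0.08, -0.35, -0.18]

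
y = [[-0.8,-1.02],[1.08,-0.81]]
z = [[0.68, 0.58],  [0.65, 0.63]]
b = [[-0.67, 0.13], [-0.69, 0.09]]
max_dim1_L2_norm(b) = 0.7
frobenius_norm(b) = 0.97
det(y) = 1.75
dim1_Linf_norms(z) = [0.68, 0.65]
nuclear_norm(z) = 1.31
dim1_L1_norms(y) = [1.82, 1.89]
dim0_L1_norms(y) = [1.88, 1.83]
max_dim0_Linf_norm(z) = 0.68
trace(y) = -1.61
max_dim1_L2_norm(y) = 1.35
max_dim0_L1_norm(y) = 1.88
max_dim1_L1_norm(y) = 1.89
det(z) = 0.05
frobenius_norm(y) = 1.87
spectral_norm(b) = 0.97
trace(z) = 1.31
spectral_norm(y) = 1.35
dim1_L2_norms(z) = [0.89, 0.91]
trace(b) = -0.58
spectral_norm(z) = 1.27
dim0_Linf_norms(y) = [1.08, 1.02]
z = b @ y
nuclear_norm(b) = 1.00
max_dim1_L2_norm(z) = 0.91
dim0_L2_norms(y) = [1.34, 1.3]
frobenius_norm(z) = 1.27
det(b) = 0.03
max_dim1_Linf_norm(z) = 0.68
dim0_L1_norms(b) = [1.36, 0.22]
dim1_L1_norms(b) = [0.8, 0.78]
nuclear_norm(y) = 2.65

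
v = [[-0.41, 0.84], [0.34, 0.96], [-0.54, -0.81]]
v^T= [[-0.41,0.34,-0.54], [0.84,0.96,-0.81]]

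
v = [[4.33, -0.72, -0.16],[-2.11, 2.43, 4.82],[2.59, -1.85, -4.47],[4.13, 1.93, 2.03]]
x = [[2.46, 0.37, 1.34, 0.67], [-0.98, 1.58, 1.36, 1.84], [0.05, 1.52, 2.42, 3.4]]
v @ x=[[11.35, 0.22, 4.44, 1.03], [-7.33, 10.39, 12.14, 19.45], [7.96, -8.76, -9.86, -16.87], [8.37, 7.66, 13.07, 13.22]]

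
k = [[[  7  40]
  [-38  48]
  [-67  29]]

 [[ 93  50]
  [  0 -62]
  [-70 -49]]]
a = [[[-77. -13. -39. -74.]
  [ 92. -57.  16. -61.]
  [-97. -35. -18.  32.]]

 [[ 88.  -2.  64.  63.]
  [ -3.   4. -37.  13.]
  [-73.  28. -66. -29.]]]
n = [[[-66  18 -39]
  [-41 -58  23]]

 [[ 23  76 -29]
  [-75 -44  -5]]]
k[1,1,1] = -62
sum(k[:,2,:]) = -157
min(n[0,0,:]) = -66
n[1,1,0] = -75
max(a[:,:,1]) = 28.0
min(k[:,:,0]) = -70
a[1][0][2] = 64.0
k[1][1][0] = 0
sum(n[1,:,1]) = 32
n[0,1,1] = -58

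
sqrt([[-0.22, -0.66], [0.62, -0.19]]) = [[0.47, -0.68], [0.64, 0.50]]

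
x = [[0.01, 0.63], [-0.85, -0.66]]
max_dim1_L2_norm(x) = 1.08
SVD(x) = [[-0.41, 0.91], [0.91, 0.41]] @ diag([1.160820864461996, 0.4556258559714368]) @ [[-0.67, -0.74], [-0.74, 0.67]]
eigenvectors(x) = [[(-0.3-0.58j), -0.30+0.58j], [(0.76+0j), 0.76-0.00j]]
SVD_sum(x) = [[0.32, 0.35],  [-0.71, -0.78]] + [[-0.31, 0.28], [-0.14, 0.12]]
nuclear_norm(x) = 1.62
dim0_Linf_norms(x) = [0.85, 0.66]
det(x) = 0.53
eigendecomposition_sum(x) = [[(0.01+0.41j), 0.32+0.16j], [-0.42-0.21j, -0.33+0.24j]] + [[(0.01-0.41j),0.32-0.16j], [-0.42+0.21j,(-0.33-0.24j)]]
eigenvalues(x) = [(-0.32+0.65j), (-0.32-0.65j)]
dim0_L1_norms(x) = [0.86, 1.29]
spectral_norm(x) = 1.16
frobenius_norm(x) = 1.25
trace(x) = -0.65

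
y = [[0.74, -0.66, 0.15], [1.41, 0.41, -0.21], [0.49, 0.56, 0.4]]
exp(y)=[[1.40, -0.94, 0.34], [2.07, 0.75, -0.10], [1.36, 0.45, 1.52]]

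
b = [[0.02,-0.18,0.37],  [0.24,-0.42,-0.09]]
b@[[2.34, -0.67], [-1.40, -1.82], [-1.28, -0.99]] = [[-0.17, -0.05], [1.26, 0.69]]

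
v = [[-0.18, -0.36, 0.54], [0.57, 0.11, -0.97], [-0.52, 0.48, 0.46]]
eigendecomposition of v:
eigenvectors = [[(-0.78+0j), (-0.39+0.27j), -0.39-0.27j],[(-0.37+0j), (0.67+0j), 0.67-0.00j],[-0.50+0.00j, -0.29-0.49j, (-0.29+0.49j)]]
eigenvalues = [(-0+0j), (0.2+0.93j), (0.2-0.93j)]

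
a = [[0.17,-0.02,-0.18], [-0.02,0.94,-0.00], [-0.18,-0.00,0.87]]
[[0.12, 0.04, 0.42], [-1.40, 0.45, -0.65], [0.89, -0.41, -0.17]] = a@ [[2.07, -0.28, 2.76], [-1.45, 0.47, -0.63], [1.45, -0.53, 0.37]]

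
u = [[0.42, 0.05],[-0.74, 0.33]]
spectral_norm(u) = 0.89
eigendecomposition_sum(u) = [[(0.21+0.05j), (0.03-0.05j)], [-0.37+0.74j, (0.16+0.14j)]] + [[(0.21-0.05j), 0.03+0.05j],[-0.37-0.74j, 0.16-0.14j]]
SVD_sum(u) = [[0.36, -0.12], [-0.77, 0.25]] + [[0.06, 0.17], [0.03, 0.08]]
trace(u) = 0.75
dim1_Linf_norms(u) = [0.42, 0.74]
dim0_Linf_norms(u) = [0.74, 0.33]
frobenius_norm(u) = 0.91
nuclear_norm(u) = 1.09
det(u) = 0.18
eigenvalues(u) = [(0.38+0.19j), (0.38-0.19j)]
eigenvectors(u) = [[-0.06-0.24j,  -0.06+0.24j], [0.97+0.00j,  0.97-0.00j]]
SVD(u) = [[-0.43, 0.9], [0.9, 0.43]] @ diag([0.8925782597881449, 0.19673344950355276]) @ [[-0.95, 0.31], [0.31, 0.95]]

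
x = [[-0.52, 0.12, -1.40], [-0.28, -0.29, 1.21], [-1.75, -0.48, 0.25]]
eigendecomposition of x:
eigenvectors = [[-0.73, -0.48, 0.24], [0.36, 0.62, -0.96], [-0.58, 0.62, -0.17]]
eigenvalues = [-1.68, 1.13, -0.01]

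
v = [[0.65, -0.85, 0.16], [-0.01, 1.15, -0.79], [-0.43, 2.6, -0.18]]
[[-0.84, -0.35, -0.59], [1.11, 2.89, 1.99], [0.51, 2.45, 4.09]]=v @[[-1.03, 1.33, 1.44], [-0.08, 1.01, 1.82], [-1.51, -2.20, 0.11]]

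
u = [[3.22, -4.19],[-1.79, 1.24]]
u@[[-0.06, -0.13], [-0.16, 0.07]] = [[0.48, -0.71], [-0.09, 0.32]]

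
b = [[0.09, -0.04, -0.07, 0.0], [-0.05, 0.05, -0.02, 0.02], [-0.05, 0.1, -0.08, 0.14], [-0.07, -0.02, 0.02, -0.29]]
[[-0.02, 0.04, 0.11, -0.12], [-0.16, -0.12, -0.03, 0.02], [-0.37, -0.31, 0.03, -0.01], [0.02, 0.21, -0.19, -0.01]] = b @ [[1.21, 0.47, 0.72, -0.82], [-0.94, -1.30, -0.28, -0.28], [2.4, 0.78, -0.43, 0.82], [-0.14, -0.68, 0.46, 0.30]]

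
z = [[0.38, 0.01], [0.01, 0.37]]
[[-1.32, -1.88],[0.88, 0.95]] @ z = [[-0.52, -0.71], [0.34, 0.36]]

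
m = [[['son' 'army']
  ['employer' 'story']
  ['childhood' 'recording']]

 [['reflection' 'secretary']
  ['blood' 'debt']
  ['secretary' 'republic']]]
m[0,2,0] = 'childhood'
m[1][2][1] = 'republic'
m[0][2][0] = 'childhood'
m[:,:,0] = [['son', 'employer', 'childhood'], ['reflection', 'blood', 'secretary']]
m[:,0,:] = [['son', 'army'], ['reflection', 'secretary']]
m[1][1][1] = 'debt'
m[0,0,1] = 'army'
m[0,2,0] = 'childhood'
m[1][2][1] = 'republic'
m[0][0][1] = 'army'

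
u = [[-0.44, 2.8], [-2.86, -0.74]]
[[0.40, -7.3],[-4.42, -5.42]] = u @ [[1.45, 2.47],[0.37, -2.22]]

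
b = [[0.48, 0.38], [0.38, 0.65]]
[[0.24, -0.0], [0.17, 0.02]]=b@[[0.53,  -0.05],[-0.05,  0.06]]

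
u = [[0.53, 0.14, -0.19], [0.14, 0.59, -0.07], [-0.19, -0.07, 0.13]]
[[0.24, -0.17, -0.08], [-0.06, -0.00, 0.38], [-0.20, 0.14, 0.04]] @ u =[[0.12,  -0.06,  -0.04], [-0.10,  -0.04,  0.06], [-0.09,  0.05,  0.03]]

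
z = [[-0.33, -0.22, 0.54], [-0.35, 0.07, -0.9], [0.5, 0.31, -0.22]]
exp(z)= [[0.86, -0.12, 0.50], [-0.51, 0.98, -0.93], [0.34, 0.24, 0.79]]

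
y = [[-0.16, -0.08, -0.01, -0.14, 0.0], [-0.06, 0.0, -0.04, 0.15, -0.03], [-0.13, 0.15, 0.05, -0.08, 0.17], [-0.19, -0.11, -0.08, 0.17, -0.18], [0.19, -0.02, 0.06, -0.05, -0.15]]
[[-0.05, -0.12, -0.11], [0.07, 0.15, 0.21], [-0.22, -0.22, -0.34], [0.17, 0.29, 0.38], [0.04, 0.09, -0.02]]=y @ [[0.31, -0.02, 0.14], [-0.3, -0.35, -1.02], [-1.01, 0.6, -0.65], [0.27, 1.03, 1.23], [-0.36, -0.67, -0.21]]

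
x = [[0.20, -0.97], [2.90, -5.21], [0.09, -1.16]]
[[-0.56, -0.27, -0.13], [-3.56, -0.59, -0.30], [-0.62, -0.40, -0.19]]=x@[[-0.31,0.48,0.22],[0.51,0.38,0.18]]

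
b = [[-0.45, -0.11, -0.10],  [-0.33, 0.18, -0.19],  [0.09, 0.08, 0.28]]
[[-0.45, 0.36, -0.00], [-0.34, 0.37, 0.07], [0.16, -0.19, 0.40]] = b@[[0.91, -0.74, -0.51], [0.09, 0.18, 0.87], [0.27, -0.49, 1.36]]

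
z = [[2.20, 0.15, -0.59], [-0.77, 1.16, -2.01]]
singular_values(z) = [2.47, 2.26]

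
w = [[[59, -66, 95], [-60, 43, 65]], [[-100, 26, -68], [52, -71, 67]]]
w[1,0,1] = 26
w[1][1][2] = 67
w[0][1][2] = 65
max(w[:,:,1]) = 43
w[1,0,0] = -100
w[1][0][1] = 26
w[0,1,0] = -60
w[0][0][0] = 59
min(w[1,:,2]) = -68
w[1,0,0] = -100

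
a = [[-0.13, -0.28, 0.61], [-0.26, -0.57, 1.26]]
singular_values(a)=[1.56, 0.0]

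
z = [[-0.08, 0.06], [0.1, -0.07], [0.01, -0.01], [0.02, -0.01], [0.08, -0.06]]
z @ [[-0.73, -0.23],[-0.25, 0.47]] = [[0.04, 0.05], [-0.06, -0.06], [-0.0, -0.01], [-0.01, -0.01], [-0.04, -0.05]]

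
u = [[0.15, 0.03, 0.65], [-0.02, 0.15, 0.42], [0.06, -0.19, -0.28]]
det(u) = 0.00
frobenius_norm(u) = 0.87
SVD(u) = [[-0.78, 0.59, -0.22], [-0.52, -0.39, 0.76], [0.36, 0.7, 0.61]] @ diag([0.8442062034525076, 0.22446652589917174, 0.015187652980623528]) @ [[-0.1, -0.2, -0.97], [0.62, -0.78, 0.10], [-0.78, -0.59, 0.20]]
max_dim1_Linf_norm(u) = 0.65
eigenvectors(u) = [[(-0.99+0j), 0.75+0.00j, 0.75-0.00j],[-0.15+0.00j, 0.58+0.04j, (0.58-0.04j)],[(-0.06+0j), -0.30+0.09j, -0.30-0.09j]]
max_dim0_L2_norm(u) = 0.82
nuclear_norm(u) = 1.08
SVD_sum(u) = [[0.07, 0.13, 0.64], [0.04, 0.09, 0.43], [-0.03, -0.06, -0.3]] + [[0.08,  -0.10,  0.01], [-0.05,  0.07,  -0.01], [0.10,  -0.12,  0.02]] + [[0.00, 0.0, -0.0], [-0.01, -0.01, 0.00], [-0.01, -0.01, 0.0]]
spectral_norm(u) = 0.84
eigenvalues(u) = [(0.2+0j), (-0.09+0.08j), (-0.09-0.08j)]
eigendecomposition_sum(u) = [[(0.23-0j), -0.24+0.00j, 0.10+0.00j], [(0.03-0j), (-0.04+0j), 0.01+0.00j], [(0.01-0j), -0.02+0.00j, (0.01+0j)]] + [[-0.04-0.06j,0.14+0.26j,(0.28+0.25j)], [(-0.03-0.05j),(0.09+0.21j),(0.2+0.21j)], [0.02+0.02j,-0.09-0.09j,-0.14-0.07j]] + [[-0.04+0.06j, 0.14-0.26j, (0.28-0.25j)], [-0.03+0.05j, 0.09-0.21j, (0.2-0.21j)], [0.02-0.02j, -0.09+0.09j, -0.14+0.07j]]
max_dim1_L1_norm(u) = 0.83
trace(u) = 0.02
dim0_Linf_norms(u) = [0.15, 0.19, 0.65]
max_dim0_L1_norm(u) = 1.35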